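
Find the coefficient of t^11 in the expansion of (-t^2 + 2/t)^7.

14

General term: C(7,j)·(-t^2)^j·(2/t)^(7-j), with t-exponent 2j − 1(7−j) = 3j − 7.
Set 3j − 7 = 11: j = 6.
C(7,6) = 7; (-1)^6 = 1; 2^1 = 2.
Coefficient = 7 · 1 · 2 = 14.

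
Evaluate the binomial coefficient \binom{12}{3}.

C(12,3) = (12·11·10) / 3! = 1320 / 6 = 220.

220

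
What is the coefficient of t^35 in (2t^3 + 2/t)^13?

General term: C(13,j)·(2t^3)^j·(2/t)^(13-j), with t-exponent 3j − 1(13−j) = 4j − 13.
Set 4j − 13 = 35: j = 12.
C(13,12) = 13; 2^12 = 4096; 2^1 = 2.
Coefficient = 13 · 4096 · 2 = 106496.

106496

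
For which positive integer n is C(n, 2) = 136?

17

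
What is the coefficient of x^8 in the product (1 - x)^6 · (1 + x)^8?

Coefficient of x^8 = Σ_{j} C(6,j)·(-1)^j·C(8,8-j)·1^(8-j) for j from 0 to 6.
= 1 + (-48) + 420 + (-1120) + 1050 + (-336) + 28 = -5.

-5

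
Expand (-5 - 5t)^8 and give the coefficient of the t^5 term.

21875000

The general term is C(8,j)·(-5)^j·(-5t)^(8-j); the t^5 term has j = 3.
C(8,3) = 56.
Coefficient = C(8,3) · (-5)^3 · (-5)^5 = 56 · (-125) · (-3125) = 21875000.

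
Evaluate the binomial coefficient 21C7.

C(21,7) = (21·20·19·18·17·16·15) / 7! = 586051200 / 5040 = 116280.

116280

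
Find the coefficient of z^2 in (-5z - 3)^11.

The general term is C(11,j)·(-5z)^j·(-3)^(11-j); the z^2 term has j = 2.
C(11,2) = 55.
Coefficient = C(11,2) · (-5)^2 · (-3)^9 = 55 · 25 · (-19683) = -27064125.

-27064125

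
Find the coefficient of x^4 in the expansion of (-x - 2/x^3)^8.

16

General term: C(8,j)·(-x)^j·(-2/x^3)^(8-j), with x-exponent 1j − 3(8−j) = 4j − 24.
Set 4j − 24 = 4: j = 7.
C(8,7) = 8; (-1)^7 = -1; (-2)^1 = -2.
Coefficient = 8 · (-1) · (-2) = 16.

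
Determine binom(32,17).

565722720

C(32,17) = C(32,15) by symmetry.
C(32,15) = (32·31·30·29·28·27·26·25·24·23·22·21·20·19·18) / 15! = 739781100339240960000 / 1307674368000 = 565722720.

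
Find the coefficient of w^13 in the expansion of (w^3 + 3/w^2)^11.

26730

General term: C(11,j)·(w^3)^j·(3/w^2)^(11-j), with w-exponent 3j − 2(11−j) = 5j − 22.
Set 5j − 22 = 13: j = 7.
C(11,7) = 330; 1^7 = 1; 3^4 = 81.
Coefficient = 330 · 1 · 81 = 26730.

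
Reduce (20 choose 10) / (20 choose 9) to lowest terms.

C(n,k+1)/C(n,k) = (n−k)/(k+1) = (20−9)/(9+1) = 11/10.

11/10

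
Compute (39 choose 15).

25140840660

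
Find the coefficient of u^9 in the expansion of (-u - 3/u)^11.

-33

General term: C(11,j)·(-u)^j·(-3/u)^(11-j), with u-exponent 1j − 1(11−j) = 2j − 11.
Set 2j − 11 = 9: j = 10.
C(11,10) = 11; (-1)^10 = 1; (-3)^1 = -3.
Coefficient = 11 · 1 · (-3) = -33.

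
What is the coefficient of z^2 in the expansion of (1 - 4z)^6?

240

The general term is C(6,j)·(1)^j·(-4z)^(6-j); the z^2 term has j = 4.
C(6,4) = 15.
Coefficient = C(6,4) · (-4)^2 = 15 · 16 = 240.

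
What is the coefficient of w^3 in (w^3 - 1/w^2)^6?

-20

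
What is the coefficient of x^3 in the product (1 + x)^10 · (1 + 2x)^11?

4630

Coefficient of x^3 = Σ_{j} C(10,j)·1^j·C(11,3-j)·2^(3-j) for j from 0 to 3.
= 1320 + 2200 + 990 + 120 = 4630.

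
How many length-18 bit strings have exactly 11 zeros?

31824

Choose the 11 positions: C(18,11) = 31824.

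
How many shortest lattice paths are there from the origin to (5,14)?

Each path is a sequence of 19 steps with 5 rights: C(19,5) = 11628.

11628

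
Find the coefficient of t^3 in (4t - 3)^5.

5760

The general term is C(5,j)·(4t)^j·(-3)^(5-j); the t^3 term has j = 3.
C(5,3) = 10.
Coefficient = C(5,3) · 4^3 · (-3)^2 = 10 · 64 · 9 = 5760.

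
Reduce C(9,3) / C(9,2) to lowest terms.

7/3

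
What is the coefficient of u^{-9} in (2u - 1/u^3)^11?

General term: C(11,j)·(2u)^j·(-1/u^3)^(11-j), with u-exponent 1j − 3(11−j) = 4j − 33.
Set 4j − 33 = -9: j = 6.
C(11,6) = 462; 2^6 = 64; (-1)^5 = -1.
Coefficient = 462 · 64 · (-1) = -29568.

-29568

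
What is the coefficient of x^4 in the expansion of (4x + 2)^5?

The general term is C(5,j)·(4x)^j·(2)^(5-j); the x^4 term has j = 4.
C(5,4) = 5.
Coefficient = C(5,4) · 4^4 · 2^1 = 5 · 256 · 2 = 2560.

2560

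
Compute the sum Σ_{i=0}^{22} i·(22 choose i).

Since i·C(22,i) = 22·C(21,i−1), the sum is 22·2^21 = 22·2097152 = 46137344.

46137344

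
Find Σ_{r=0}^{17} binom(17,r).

Setting x = 1 in (1+x)^17 gives Σ C(17,r) = 2^17 = 131072.

131072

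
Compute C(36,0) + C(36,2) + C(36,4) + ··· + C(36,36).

Half of (1+1)^36 + (1−1)^36 gives the even-index sum: 2^35 = 34359738368.

34359738368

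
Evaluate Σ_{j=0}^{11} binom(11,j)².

705432

By Vandermonde's identity, Σ C(11,j)² = C(22,11) = 705432.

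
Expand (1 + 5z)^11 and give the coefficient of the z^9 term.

The general term is C(11,j)·(1)^j·(5z)^(11-j); the z^9 term has j = 2.
C(11,2) = 55.
Coefficient = C(11,2) · 5^9 = 55 · 1953125 = 107421875.

107421875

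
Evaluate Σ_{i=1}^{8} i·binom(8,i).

Since i·C(8,i) = 8·C(7,i−1), the sum is 8·2^7 = 8·128 = 1024.

1024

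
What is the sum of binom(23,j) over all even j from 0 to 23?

4194304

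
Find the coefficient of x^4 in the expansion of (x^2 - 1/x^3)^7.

21

General term: C(7,j)·(x^2)^j·(-1/x^3)^(7-j), with x-exponent 2j − 3(7−j) = 5j − 21.
Set 5j − 21 = 4: j = 5.
C(7,5) = 21; 1^5 = 1; (-1)^2 = 1.
Coefficient = 21 · 1 · 1 = 21.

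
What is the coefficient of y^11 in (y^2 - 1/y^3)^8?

-8

General term: C(8,j)·(y^2)^j·(-1/y^3)^(8-j), with y-exponent 2j − 3(8−j) = 5j − 24.
Set 5j − 24 = 11: j = 7.
C(8,7) = 8; 1^7 = 1; (-1)^1 = -1.
Coefficient = 8 · 1 · (-1) = -8.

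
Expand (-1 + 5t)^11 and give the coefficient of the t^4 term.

-206250

The general term is C(11,j)·(-1)^j·(5t)^(11-j); the t^4 term has j = 7.
C(11,7) = 330.
Coefficient = C(11,7) · (-1)^7 · 5^4 = 330 · (-1) · 625 = -206250.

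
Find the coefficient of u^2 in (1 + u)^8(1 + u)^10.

153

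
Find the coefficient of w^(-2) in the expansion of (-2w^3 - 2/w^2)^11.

General term: C(11,j)·(-2w^3)^j·(-2/w^2)^(11-j), with w-exponent 3j − 2(11−j) = 5j − 22.
Set 5j − 22 = -2: j = 4.
C(11,4) = 330; (-2)^4 = 16; (-2)^7 = -128.
Coefficient = 330 · 16 · (-128) = -675840.

-675840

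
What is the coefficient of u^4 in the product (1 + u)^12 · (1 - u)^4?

-36

Coefficient of u^4 = Σ_{j} C(12,j)·1^j·C(4,4-j)·(-1)^(4-j) for j from 0 to 4.
= 1 + (-48) + 396 + (-880) + 495 = -36.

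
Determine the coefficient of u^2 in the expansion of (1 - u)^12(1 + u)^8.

-2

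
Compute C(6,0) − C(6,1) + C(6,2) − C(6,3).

The partial alternating sum Σ_{k=0}^{3} (−1)^k C(6,k) = (−1)^3 C(5,3) = -10.

-10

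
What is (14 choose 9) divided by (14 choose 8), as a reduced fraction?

2/3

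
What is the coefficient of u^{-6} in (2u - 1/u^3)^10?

13440

General term: C(10,j)·(2u)^j·(-1/u^3)^(10-j), with u-exponent 1j − 3(10−j) = 4j − 30.
Set 4j − 30 = -6: j = 6.
C(10,6) = 210; 2^6 = 64; (-1)^4 = 1.
Coefficient = 210 · 64 · 1 = 13440.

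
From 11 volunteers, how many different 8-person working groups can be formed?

165

This is C(11,8) = 165.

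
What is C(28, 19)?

6906900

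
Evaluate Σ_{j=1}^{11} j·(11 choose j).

Since j·C(11,j) = 11·C(10,j−1), the sum is 11·2^10 = 11·1024 = 11264.

11264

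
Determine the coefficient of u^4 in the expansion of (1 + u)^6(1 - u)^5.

Coefficient of u^4 = Σ_{j} C(6,j)·1^j·C(5,4-j)·(-1)^(4-j) for j from 0 to 4.
= 5 + (-60) + 150 + (-100) + 15 = 10.

10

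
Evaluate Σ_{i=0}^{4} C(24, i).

12951

1 + 24 + 276 + 2024 + 10626 = 12951.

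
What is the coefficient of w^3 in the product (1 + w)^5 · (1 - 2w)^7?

10

Coefficient of w^3 = Σ_{j} C(5,j)·1^j·C(7,3-j)·(-2)^(3-j) for j from 0 to 3.
= (-280) + 420 + (-140) + 10 = 10.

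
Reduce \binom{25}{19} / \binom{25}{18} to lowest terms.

C(n,k+1)/C(n,k) = (n−k)/(k+1) = (25−18)/(18+1) = 7/19.

7/19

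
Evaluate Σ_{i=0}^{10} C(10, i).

The entries of row 10 sum to 2^10 = 1024.

1024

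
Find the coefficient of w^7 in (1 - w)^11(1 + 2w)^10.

Coefficient of w^7 = Σ_{j} C(11,j)·(-1)^j·C(10,7-j)·2^(7-j) for j from 0 to 7.
= 15360 + (-147840) + 443520 + (-554400) + 316800 + (-83160) + 9240 + (-330) = -810.

-810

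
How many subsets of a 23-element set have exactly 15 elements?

490314

Choose the 15 positions: C(23,15) = 490314.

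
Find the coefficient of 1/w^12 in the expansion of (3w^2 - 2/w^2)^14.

83026944

General term: C(14,j)·(3w^2)^j·(-2/w^2)^(14-j), with w-exponent 2j − 2(14−j) = 4j − 28.
Set 4j − 28 = -12: j = 4.
C(14,4) = 1001; 3^4 = 81; (-2)^10 = 1024.
Coefficient = 1001 · 81 · 1024 = 83026944.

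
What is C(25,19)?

C(25,19) = C(25,6) by symmetry.
C(25,6) = (25·24·23·22·21·20) / 6! = 127512000 / 720 = 177100.

177100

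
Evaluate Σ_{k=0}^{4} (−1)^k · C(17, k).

1820

The partial alternating sum Σ_{k=0}^{4} (−1)^k C(17,k) = (−1)^4 C(16,4) = 1820.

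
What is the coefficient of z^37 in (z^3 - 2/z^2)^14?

General term: C(14,j)·(z^3)^j·(-2/z^2)^(14-j), with z-exponent 3j − 2(14−j) = 5j − 28.
Set 5j − 28 = 37: j = 13.
C(14,13) = 14; 1^13 = 1; (-2)^1 = -2.
Coefficient = 14 · 1 · (-2) = -28.

-28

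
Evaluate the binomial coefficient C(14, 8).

C(14,8) = C(14,6) by symmetry.
C(14,6) = (14·13·12·11·10·9) / 6! = 2162160 / 720 = 3003.

3003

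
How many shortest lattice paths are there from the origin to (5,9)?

2002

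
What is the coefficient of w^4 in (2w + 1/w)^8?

1792

General term: C(8,j)·(2w)^j·(1/w)^(8-j), with w-exponent 1j − 1(8−j) = 2j − 8.
Set 2j − 8 = 4: j = 6.
C(8,6) = 28; 2^6 = 64; 1^2 = 1.
Coefficient = 28 · 64 · 1 = 1792.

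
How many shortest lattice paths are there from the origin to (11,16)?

13037895

Each path is a sequence of 27 steps with 11 rights: C(27,11) = 13037895.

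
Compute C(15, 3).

455

C(15,3) = (15·14·13) / 3! = 2730 / 6 = 455.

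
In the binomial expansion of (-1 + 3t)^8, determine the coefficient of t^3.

The general term is C(8,j)·(-1)^j·(3t)^(8-j); the t^3 term has j = 5.
C(8,5) = 56.
Coefficient = C(8,5) · (-1)^5 · 3^3 = 56 · (-1) · 27 = -1512.

-1512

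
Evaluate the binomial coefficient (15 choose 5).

3003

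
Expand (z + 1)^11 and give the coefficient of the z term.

11

The general term is C(11,j)·(z)^j·(1)^(11-j); the z^1 term has j = 1.
C(11,1) = 11.
Coefficient = C(11,1) = 11.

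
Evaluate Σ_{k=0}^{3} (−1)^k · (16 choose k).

-455

The partial alternating sum Σ_{k=0}^{3} (−1)^k C(16,k) = (−1)^3 C(15,3) = -455.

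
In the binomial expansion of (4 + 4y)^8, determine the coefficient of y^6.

The general term is C(8,j)·(4)^j·(4y)^(8-j); the y^6 term has j = 2.
C(8,2) = 28.
Coefficient = C(8,2) · 4^2 · 4^6 = 28 · 16 · 4096 = 1835008.

1835008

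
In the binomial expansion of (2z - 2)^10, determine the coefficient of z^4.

215040

The general term is C(10,j)·(2z)^j·(-2)^(10-j); the z^4 term has j = 4.
C(10,4) = 210.
Coefficient = C(10,4) · 2^4 · (-2)^6 = 210 · 16 · 64 = 215040.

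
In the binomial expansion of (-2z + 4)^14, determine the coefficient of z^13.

The general term is C(14,j)·(-2z)^j·(4)^(14-j); the z^13 term has j = 13.
C(14,13) = 14.
Coefficient = C(14,13) · (-2)^13 · 4^1 = 14 · (-8192) · 4 = -458752.

-458752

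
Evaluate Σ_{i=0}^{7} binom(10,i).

968

1 + 10 + 45 + 120 + 210 + 252 + 210 + 120 = 968.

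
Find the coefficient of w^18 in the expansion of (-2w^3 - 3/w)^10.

414720

General term: C(10,j)·(-2w^3)^j·(-3/w)^(10-j), with w-exponent 3j − 1(10−j) = 4j − 10.
Set 4j − 10 = 18: j = 7.
C(10,7) = 120; (-2)^7 = -128; (-3)^3 = -27.
Coefficient = 120 · (-128) · (-27) = 414720.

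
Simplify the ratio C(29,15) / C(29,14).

1

C(n,k+1)/C(n,k) = (n−k)/(k+1) = (29−14)/(14+1) = 15/15 = 1.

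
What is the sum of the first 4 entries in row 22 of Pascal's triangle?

1794

1 + 22 + 231 + 1540 = 1794.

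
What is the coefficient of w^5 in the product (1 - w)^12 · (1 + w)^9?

-99

Coefficient of w^5 = Σ_{j} C(12,j)·(-1)^j·C(9,5-j)·1^(5-j) for j from 0 to 5.
= 126 + (-1512) + 5544 + (-7920) + 4455 + (-792) = -99.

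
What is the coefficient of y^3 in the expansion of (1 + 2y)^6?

The general term is C(6,j)·(1)^j·(2y)^(6-j); the y^3 term has j = 3.
C(6,3) = 20.
Coefficient = C(6,3) · 2^3 = 20 · 8 = 160.

160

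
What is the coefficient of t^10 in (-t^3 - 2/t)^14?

General term: C(14,j)·(-t^3)^j·(-2/t)^(14-j), with t-exponent 3j − 1(14−j) = 4j − 14.
Set 4j − 14 = 10: j = 6.
C(14,6) = 3003; (-1)^6 = 1; (-2)^8 = 256.
Coefficient = 3003 · 1 · 256 = 768768.

768768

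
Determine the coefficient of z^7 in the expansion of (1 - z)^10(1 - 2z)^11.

Coefficient of z^7 = Σ_{j} C(10,j)·(-1)^j·C(11,7-j)·(-2)^(7-j) for j from 0 to 7.
= (-42240) + (-295680) + (-665280) + (-633600) + (-277200) + (-55440) + (-4620) + (-120) = -1974180.

-1974180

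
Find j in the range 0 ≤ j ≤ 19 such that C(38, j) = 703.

2

C(38,j) increases on 0 ≤ j ≤ 19. C(38,1) = 38 and C(38,2) = 703, so j = 2.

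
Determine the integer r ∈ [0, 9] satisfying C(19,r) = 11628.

C(19,r) increases on 0 ≤ r ≤ 9. C(19,4) = 3876 and C(19,5) = 11628, so r = 5.

5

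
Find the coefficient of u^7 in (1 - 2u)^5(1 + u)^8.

Coefficient of u^7 = Σ_{j} C(5,j)·(-2)^j·C(8,7-j)·1^(7-j) for j from 0 to 5.
= 8 + (-280) + 2240 + (-5600) + 4480 + (-896) = -48.

-48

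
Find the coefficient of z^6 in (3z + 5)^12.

The general term is C(12,j)·(3z)^j·(5)^(12-j); the z^6 term has j = 6.
C(12,6) = 924.
Coefficient = C(12,6) · 3^6 · 5^6 = 924 · 729 · 15625 = 10524937500.

10524937500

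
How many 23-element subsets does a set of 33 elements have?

92561040

C(33,23) = C(33,10) by symmetry.
C(33,10) = (33·32·31·30·29·28·27·26·25·24) / 10! = 335885501952000 / 3628800 = 92561040.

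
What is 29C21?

4292145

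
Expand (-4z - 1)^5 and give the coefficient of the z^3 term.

-640

The general term is C(5,j)·(-4z)^j·(-1)^(5-j); the z^3 term has j = 3.
C(5,3) = 10.
Coefficient = C(5,3) · (-4)^3 = 10 · (-64) = -640.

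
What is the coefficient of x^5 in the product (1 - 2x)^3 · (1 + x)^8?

84

Coefficient of x^5 = Σ_{j} C(3,j)·(-2)^j·C(8,5-j)·1^(5-j) for j from 0 to 3.
= 56 + (-420) + 672 + (-224) = 84.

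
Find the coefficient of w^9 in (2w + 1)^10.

5120

The general term is C(10,j)·(2w)^j·(1)^(10-j); the w^9 term has j = 9.
C(10,9) = 10.
Coefficient = C(10,9) · 2^9 = 10 · 512 = 5120.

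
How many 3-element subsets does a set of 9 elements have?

C(9,3) = (9·8·7) / 3! = 504 / 6 = 84.

84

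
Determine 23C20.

1771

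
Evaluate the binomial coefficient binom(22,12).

646646

C(22,12) = C(22,10) by symmetry.
C(22,10) = (22·21·20·19·18·17·16·15·14·13) / 10! = 2346549004800 / 3628800 = 646646.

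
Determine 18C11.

C(18,11) = C(18,7) by symmetry.
C(18,7) = (18·17·16·15·14·13·12) / 7! = 160392960 / 5040 = 31824.

31824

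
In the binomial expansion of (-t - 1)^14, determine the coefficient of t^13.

The general term is C(14,j)·(-t)^j·(-1)^(14-j); the t^13 term has j = 13.
C(14,13) = 14.
Coefficient = C(14,13) · (-1)^13 · (-1)^1 = 14 · (-1) · (-1) = 14.

14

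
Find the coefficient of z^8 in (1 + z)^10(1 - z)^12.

90

Coefficient of z^8 = Σ_{j} C(10,j)·1^j·C(12,8-j)·(-1)^(8-j) for j from 0 to 8.
= 495 + (-7920) + 41580 + (-95040) + 103950 + (-55440) + 13860 + (-1440) + 45 = 90.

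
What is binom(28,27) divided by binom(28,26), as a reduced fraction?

2/27

C(n,k+1)/C(n,k) = (n−k)/(k+1) = (28−26)/(26+1) = 2/27.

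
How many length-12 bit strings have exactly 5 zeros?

792

Choose the 5 positions: C(12,5) = 792.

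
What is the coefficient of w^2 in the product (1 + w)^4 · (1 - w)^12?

Coefficient of w^2 = Σ_{j} C(4,j)·1^j·C(12,2-j)·(-1)^(2-j) for j from 0 to 2.
= 66 + (-48) + 6 = 24.

24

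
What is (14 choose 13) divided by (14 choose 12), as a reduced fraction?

2/13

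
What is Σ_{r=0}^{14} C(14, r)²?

By Vandermonde's identity, Σ C(14,r)² = C(28,14) = 40116600.

40116600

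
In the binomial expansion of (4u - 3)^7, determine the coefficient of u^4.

-241920

The general term is C(7,j)·(4u)^j·(-3)^(7-j); the u^4 term has j = 4.
C(7,4) = 35.
Coefficient = C(7,4) · 4^4 · (-3)^3 = 35 · 256 · (-27) = -241920.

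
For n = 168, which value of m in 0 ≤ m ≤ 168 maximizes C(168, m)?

84

C(168,m) is maximized at m = 168/2 = 84.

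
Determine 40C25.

C(40,25) = C(40,15) by symmetry.
C(40,15) = (40·39·38·37·36·35·34·33·32·31·30·29·28·27·26) / 15! = 52601652673686724608000 / 1307674368000 = 40225345056.

40225345056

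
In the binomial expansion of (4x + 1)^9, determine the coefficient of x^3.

5376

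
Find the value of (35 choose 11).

417225900

C(35,11) = (35·34·33·32·31·30·29·28·27·26·25) / 11! = 16654322805120000 / 39916800 = 417225900.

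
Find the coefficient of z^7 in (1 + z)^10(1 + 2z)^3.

6084

Coefficient of z^7 = Σ_{j} C(10,j)·1^j·C(3,7-j)·2^(7-j) for j from 4 to 7.
= 1680 + 3024 + 1260 + 120 = 6084.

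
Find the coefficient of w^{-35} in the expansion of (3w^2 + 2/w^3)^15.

7741440

General term: C(15,j)·(3w^2)^j·(2/w^3)^(15-j), with w-exponent 2j − 3(15−j) = 5j − 45.
Set 5j − 45 = -35: j = 2.
C(15,2) = 105; 3^2 = 9; 2^13 = 8192.
Coefficient = 105 · 9 · 8192 = 7741440.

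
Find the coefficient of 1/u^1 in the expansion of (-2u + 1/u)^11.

General term: C(11,j)·(-2u)^j·(1/u)^(11-j), with u-exponent 1j − 1(11−j) = 2j − 11.
Set 2j − 11 = -1: j = 5.
C(11,5) = 462; (-2)^5 = -32; 1^6 = 1.
Coefficient = 462 · (-32) · 1 = -14784.

-14784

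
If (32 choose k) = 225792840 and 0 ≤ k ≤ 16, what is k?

12

C(32,k) increases on 0 ≤ k ≤ 16. C(32,11) = 129024480 and C(32,12) = 225792840, so k = 12.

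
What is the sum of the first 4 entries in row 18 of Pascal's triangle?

988

1 + 18 + 153 + 816 = 988.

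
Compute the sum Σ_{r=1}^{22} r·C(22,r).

46137344

Since r·C(22,r) = 22·C(21,r−1), the sum is 22·2^21 = 22·2097152 = 46137344.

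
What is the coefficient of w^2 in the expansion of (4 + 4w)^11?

230686720

The general term is C(11,j)·(4)^j·(4w)^(11-j); the w^2 term has j = 9.
C(11,9) = 55.
Coefficient = C(11,9) · 4^9 · 4^2 = 55 · 262144 · 16 = 230686720.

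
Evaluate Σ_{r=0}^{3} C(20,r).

1 + 20 + 190 + 1140 = 1351.

1351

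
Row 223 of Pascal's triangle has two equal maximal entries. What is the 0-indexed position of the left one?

111

For odd n = 223, C(223,m) peaks at m = (n−1)/2 and (n+1)/2; the lesser is 111.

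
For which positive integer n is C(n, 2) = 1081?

47

n(n−1)/2 = 1081 ⇒ n(n−1) = 2162. Since 47·46 = 2162, n = 47.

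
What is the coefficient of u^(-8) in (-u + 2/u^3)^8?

General term: C(8,j)·(-u)^j·(2/u^3)^(8-j), with u-exponent 1j − 3(8−j) = 4j − 24.
Set 4j − 24 = -8: j = 4.
C(8,4) = 70; (-1)^4 = 1; 2^4 = 16.
Coefficient = 70 · 1 · 16 = 1120.

1120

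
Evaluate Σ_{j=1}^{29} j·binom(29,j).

7784628224

Since j·C(29,j) = 29·C(28,j−1), the sum is 29·2^28 = 29·268435456 = 7784628224.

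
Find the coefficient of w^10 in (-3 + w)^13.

-7722

The general term is C(13,j)·(-3)^j·(w)^(13-j); the w^10 term has j = 3.
C(13,3) = 286.
Coefficient = C(13,3) · (-3)^3 = 286 · (-27) = -7722.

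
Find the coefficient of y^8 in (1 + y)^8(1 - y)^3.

Coefficient of y^8 = Σ_{j} C(8,j)·1^j·C(3,8-j)·(-1)^(8-j) for j from 5 to 8.
= (-56) + 84 + (-24) + 1 = 5.

5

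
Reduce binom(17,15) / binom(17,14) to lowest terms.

1/5

C(n,k+1)/C(n,k) = (n−k)/(k+1) = (17−14)/(14+1) = 3/15 = 1/5.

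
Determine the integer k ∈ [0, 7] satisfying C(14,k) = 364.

3

C(14,k) increases on 0 ≤ k ≤ 7. C(14,2) = 91 and C(14,3) = 364, so k = 3.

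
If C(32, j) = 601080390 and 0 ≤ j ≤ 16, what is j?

16

C(32,j) increases on 0 ≤ j ≤ 16. C(32,15) = 565722720 and C(32,16) = 601080390, so j = 16.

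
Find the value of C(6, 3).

20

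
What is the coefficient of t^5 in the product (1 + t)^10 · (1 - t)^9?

36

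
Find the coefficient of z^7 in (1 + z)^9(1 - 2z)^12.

Coefficient of z^7 = Σ_{j} C(9,j)·1^j·C(12,7-j)·(-2)^(7-j) for j from 0 to 7.
= (-101376) + 532224 + (-912384) + 665280 + (-221760) + 33264 + (-2016) + 36 = -6732.

-6732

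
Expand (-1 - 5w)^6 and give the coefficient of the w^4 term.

The general term is C(6,j)·(-1)^j·(-5w)^(6-j); the w^4 term has j = 2.
C(6,2) = 15.
Coefficient = C(6,2) · (-5)^4 = 15 · 625 = 9375.

9375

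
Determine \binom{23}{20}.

C(23,20) = C(23,3) by symmetry.
C(23,3) = (23·22·21) / 3! = 10626 / 6 = 1771.

1771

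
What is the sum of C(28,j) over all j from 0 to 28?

268435456

The entries of row 28 sum to 2^28 = 268435456.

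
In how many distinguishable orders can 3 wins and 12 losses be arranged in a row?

Choose positions for the wins: C(15,3) = 455.

455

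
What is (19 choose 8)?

75582

C(19,8) = (19·18·17·16·15·14·13·12) / 8! = 3047466240 / 40320 = 75582.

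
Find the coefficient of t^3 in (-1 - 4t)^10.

7680

The general term is C(10,j)·(-1)^j·(-4t)^(10-j); the t^3 term has j = 7.
C(10,7) = 120.
Coefficient = C(10,7) · (-1)^7 · (-4)^3 = 120 · (-1) · (-64) = 7680.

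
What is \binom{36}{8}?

30260340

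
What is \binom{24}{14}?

1961256

C(24,14) = C(24,10) by symmetry.
C(24,10) = (24·23·22·21·20·19·18·17·16·15) / 10! = 7117005772800 / 3628800 = 1961256.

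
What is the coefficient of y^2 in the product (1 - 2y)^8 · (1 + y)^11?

-9

Coefficient of y^2 = Σ_{j} C(8,j)·(-2)^j·C(11,2-j)·1^(2-j) for j from 0 to 2.
= 55 + (-176) + 112 = -9.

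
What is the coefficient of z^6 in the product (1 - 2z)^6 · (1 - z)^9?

33028

Coefficient of z^6 = Σ_{j} C(6,j)·(-2)^j·C(9,6-j)·(-1)^(6-j) for j from 0 to 6.
= 84 + 1512 + 7560 + 13440 + 8640 + 1728 + 64 = 33028.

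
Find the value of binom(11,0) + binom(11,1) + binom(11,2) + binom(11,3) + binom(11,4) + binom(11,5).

1024

1 + 11 + 55 + 165 + 330 + 462 = 1024.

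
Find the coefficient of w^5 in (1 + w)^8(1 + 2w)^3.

Coefficient of w^5 = Σ_{j} C(8,j)·1^j·C(3,5-j)·2^(5-j) for j from 2 to 5.
= 224 + 672 + 420 + 56 = 1372.

1372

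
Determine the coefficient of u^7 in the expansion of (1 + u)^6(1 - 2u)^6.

252

Coefficient of u^7 = Σ_{j} C(6,j)·1^j·C(6,7-j)·(-2)^(7-j) for j from 1 to 6.
= 384 + (-2880) + 4800 + (-2400) + 360 + (-12) = 252.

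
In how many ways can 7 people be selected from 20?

This is C(20,7) = 77520.

77520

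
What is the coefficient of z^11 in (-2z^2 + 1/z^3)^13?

General term: C(13,j)·(-2z^2)^j·(1/z^3)^(13-j), with z-exponent 2j − 3(13−j) = 5j − 39.
Set 5j − 39 = 11: j = 10.
C(13,10) = 286; (-2)^10 = 1024; 1^3 = 1.
Coefficient = 286 · 1024 · 1 = 292864.

292864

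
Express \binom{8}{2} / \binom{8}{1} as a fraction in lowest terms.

C(n,k+1)/C(n,k) = (n−k)/(k+1) = (8−1)/(1+1) = 7/2.

7/2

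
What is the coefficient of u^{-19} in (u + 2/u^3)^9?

General term: C(9,j)·(u)^j·(2/u^3)^(9-j), with u-exponent 1j − 3(9−j) = 4j − 27.
Set 4j − 27 = -19: j = 2.
C(9,2) = 36; 1^2 = 1; 2^7 = 128.
Coefficient = 36 · 1 · 128 = 4608.

4608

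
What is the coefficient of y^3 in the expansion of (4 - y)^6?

The general term is C(6,j)·(4)^j·(-y)^(6-j); the y^3 term has j = 3.
C(6,3) = 20.
Coefficient = C(6,3) · 4^3 · (-1)^3 = 20 · 64 · (-1) = -1280.

-1280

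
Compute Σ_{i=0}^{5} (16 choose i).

1 + 16 + 120 + 560 + 1820 + 4368 = 6885.

6885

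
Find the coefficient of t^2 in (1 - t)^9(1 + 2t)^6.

-12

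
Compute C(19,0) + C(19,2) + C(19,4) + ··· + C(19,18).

Even-i terms of row 19 sum to 2^18 = 262144.

262144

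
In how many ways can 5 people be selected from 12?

This is C(12,5) = 792.

792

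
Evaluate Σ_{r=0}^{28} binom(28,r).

268435456

The entries of row 28 sum to 2^28 = 268435456.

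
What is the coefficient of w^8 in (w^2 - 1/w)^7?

General term: C(7,j)·(w^2)^j·(-1/w)^(7-j), with w-exponent 2j − 1(7−j) = 3j − 7.
Set 3j − 7 = 8: j = 5.
C(7,5) = 21; 1^5 = 1; (-1)^2 = 1.
Coefficient = 21 · 1 · 1 = 21.

21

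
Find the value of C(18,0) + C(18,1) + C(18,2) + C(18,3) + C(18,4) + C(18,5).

12616

1 + 18 + 153 + 816 + 3060 + 8568 = 12616.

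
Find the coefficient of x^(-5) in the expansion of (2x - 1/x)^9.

-144

General term: C(9,j)·(2x)^j·(-1/x)^(9-j), with x-exponent 1j − 1(9−j) = 2j − 9.
Set 2j − 9 = -5: j = 2.
C(9,2) = 36; 2^2 = 4; (-1)^7 = -1.
Coefficient = 36 · 4 · (-1) = -144.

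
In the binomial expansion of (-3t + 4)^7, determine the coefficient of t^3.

-241920

The general term is C(7,j)·(-3t)^j·(4)^(7-j); the t^3 term has j = 3.
C(7,3) = 35.
Coefficient = C(7,3) · (-3)^3 · 4^4 = 35 · (-27) · 256 = -241920.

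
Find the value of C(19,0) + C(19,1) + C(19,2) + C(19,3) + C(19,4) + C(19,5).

16664

1 + 19 + 171 + 969 + 3876 + 11628 = 16664.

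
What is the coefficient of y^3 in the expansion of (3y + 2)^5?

1080

The general term is C(5,j)·(3y)^j·(2)^(5-j); the y^3 term has j = 3.
C(5,3) = 10.
Coefficient = C(5,3) · 3^3 · 2^2 = 10 · 27 · 4 = 1080.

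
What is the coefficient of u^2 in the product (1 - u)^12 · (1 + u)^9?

-6

Coefficient of u^2 = Σ_{j} C(12,j)·(-1)^j·C(9,2-j)·1^(2-j) for j from 0 to 2.
= 36 + (-108) + 66 = -6.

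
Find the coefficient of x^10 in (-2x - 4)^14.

262406144

The general term is C(14,j)·(-2x)^j·(-4)^(14-j); the x^10 term has j = 10.
C(14,10) = 1001.
Coefficient = C(14,10) · (-2)^10 · (-4)^4 = 1001 · 1024 · 256 = 262406144.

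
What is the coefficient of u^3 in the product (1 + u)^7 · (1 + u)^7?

364

(1 + u)^7(1 + u)^7 = (1 + u)^14, so the coefficient of u^3 is C(14,3)·1^3 = 364·1 = 364.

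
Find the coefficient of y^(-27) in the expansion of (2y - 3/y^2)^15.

General term: C(15,j)·(2y)^j·(-3/y^2)^(15-j), with y-exponent 1j − 2(15−j) = 3j − 30.
Set 3j − 30 = -27: j = 1.
C(15,1) = 15; 2^1 = 2; (-3)^14 = 4782969.
Coefficient = 15 · 2 · 4782969 = 143489070.

143489070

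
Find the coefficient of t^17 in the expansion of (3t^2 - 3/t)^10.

General term: C(10,j)·(3t^2)^j·(-3/t)^(10-j), with t-exponent 2j − 1(10−j) = 3j − 10.
Set 3j − 10 = 17: j = 9.
C(10,9) = 10; 3^9 = 19683; (-3)^1 = -3.
Coefficient = 10 · 19683 · (-3) = -590490.

-590490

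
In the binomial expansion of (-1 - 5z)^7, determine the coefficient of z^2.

-525

The general term is C(7,j)·(-1)^j·(-5z)^(7-j); the z^2 term has j = 5.
C(7,5) = 21.
Coefficient = C(7,5) · (-1)^5 · (-5)^2 = 21 · (-1) · 25 = -525.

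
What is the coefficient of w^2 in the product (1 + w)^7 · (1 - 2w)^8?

21

Coefficient of w^2 = Σ_{j} C(7,j)·1^j·C(8,2-j)·(-2)^(2-j) for j from 0 to 2.
= 112 + (-112) + 21 = 21.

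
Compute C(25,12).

5200300

C(25,12) = (25·24·23·22·21·20·19·18·17·16·15·14) / 12! = 2490952020480000 / 479001600 = 5200300.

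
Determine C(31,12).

C(31,12) = (31·30·29·28·27·26·25·24·23·22·21·20) / 12! = 67596957267840000 / 479001600 = 141120525.

141120525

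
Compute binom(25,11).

4457400

C(25,11) = (25·24·23·22·21·20·19·18·17·16·15) / 11! = 177925144320000 / 39916800 = 4457400.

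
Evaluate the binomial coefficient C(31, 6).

736281

C(31,6) = (31·30·29·28·27·26) / 6! = 530122320 / 720 = 736281.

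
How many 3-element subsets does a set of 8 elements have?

56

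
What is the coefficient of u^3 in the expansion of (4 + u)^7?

8960

The general term is C(7,j)·(4)^j·(u)^(7-j); the u^3 term has j = 4.
C(7,4) = 35.
Coefficient = C(7,4) · 4^4 = 35 · 256 = 8960.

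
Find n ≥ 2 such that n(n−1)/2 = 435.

n(n−1)/2 = 435 ⇒ n(n−1) = 870. Since 30·29 = 870, n = 30.

30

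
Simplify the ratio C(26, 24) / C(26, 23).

C(n,k+1)/C(n,k) = (n−k)/(k+1) = (26−23)/(23+1) = 3/24 = 1/8.

1/8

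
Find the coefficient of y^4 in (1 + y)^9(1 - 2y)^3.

Coefficient of y^4 = Σ_{j} C(9,j)·1^j·C(3,4-j)·(-2)^(4-j) for j from 1 to 4.
= (-72) + 432 + (-504) + 126 = -18.

-18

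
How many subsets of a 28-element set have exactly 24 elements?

Choose the 24 positions: C(28,24) = 20475.

20475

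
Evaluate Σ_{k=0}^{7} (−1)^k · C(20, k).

The partial alternating sum Σ_{k=0}^{7} (−1)^k C(20,k) = (−1)^7 C(19,7) = -50388.

-50388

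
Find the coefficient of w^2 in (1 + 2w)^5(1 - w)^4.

6

Coefficient of w^2 = Σ_{j} C(5,j)·2^j·C(4,2-j)·(-1)^(2-j) for j from 0 to 2.
= 6 + (-40) + 40 = 6.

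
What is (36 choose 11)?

600805296

C(36,11) = (36·35·34·33·32·31·30·29·28·27·26) / 11! = 23982224839372800 / 39916800 = 600805296.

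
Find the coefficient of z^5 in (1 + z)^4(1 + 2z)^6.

Coefficient of z^5 = Σ_{j} C(4,j)·1^j·C(6,5-j)·2^(5-j) for j from 0 to 4.
= 192 + 960 + 960 + 240 + 12 = 2364.

2364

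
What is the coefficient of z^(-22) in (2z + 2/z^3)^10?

General term: C(10,j)·(2z)^j·(2/z^3)^(10-j), with z-exponent 1j − 3(10−j) = 4j − 30.
Set 4j − 30 = -22: j = 2.
C(10,2) = 45; 2^2 = 4; 2^8 = 256.
Coefficient = 45 · 4 · 256 = 46080.

46080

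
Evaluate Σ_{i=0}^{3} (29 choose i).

4090

1 + 29 + 406 + 3654 = 4090.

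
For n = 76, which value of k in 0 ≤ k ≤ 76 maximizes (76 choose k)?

38

C(76,k) is maximized at k = 76/2 = 38.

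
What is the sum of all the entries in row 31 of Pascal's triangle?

2147483648

The entries of row 31 sum to 2^31 = 2147483648.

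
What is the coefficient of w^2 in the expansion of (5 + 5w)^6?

234375

The general term is C(6,j)·(5)^j·(5w)^(6-j); the w^2 term has j = 4.
C(6,4) = 15.
Coefficient = C(6,4) · 5^4 · 5^2 = 15 · 625 · 25 = 234375.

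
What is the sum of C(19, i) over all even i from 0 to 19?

262144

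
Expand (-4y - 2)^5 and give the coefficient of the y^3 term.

The general term is C(5,j)·(-4y)^j·(-2)^(5-j); the y^3 term has j = 3.
C(5,3) = 10.
Coefficient = C(5,3) · (-4)^3 · (-2)^2 = 10 · (-64) · 4 = -2560.

-2560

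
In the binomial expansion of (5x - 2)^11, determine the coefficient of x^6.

The general term is C(11,j)·(5x)^j·(-2)^(11-j); the x^6 term has j = 6.
C(11,6) = 462.
Coefficient = C(11,6) · 5^6 · (-2)^5 = 462 · 15625 · (-32) = -231000000.

-231000000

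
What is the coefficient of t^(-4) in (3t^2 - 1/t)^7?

21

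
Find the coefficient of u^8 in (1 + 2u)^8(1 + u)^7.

157184

Coefficient of u^8 = Σ_{j} C(8,j)·2^j·C(7,8-j)·1^(8-j) for j from 1 to 8.
= 16 + 784 + 9408 + 39200 + 62720 + 37632 + 7168 + 256 = 157184.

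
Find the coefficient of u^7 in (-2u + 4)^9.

The general term is C(9,j)·(-2u)^j·(4)^(9-j); the u^7 term has j = 7.
C(9,7) = 36.
Coefficient = C(9,7) · (-2)^7 · 4^2 = 36 · (-128) · 16 = -73728.

-73728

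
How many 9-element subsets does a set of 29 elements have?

10015005

C(29,9) = (29·28·27·26·25·24·23·22·21) / 9! = 3634245014400 / 362880 = 10015005.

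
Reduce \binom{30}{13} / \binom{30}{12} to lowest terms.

18/13

C(n,k+1)/C(n,k) = (n−k)/(k+1) = (30−12)/(12+1) = 18/13.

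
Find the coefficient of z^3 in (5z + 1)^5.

1250

The general term is C(5,j)·(5z)^j·(1)^(5-j); the z^3 term has j = 3.
C(5,3) = 10.
Coefficient = C(5,3) · 5^3 = 10 · 125 = 1250.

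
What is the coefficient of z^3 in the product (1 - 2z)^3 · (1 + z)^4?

Coefficient of z^3 = Σ_{j} C(3,j)·(-2)^j·C(4,3-j)·1^(3-j) for j from 0 to 3.
= 4 + (-36) + 48 + (-8) = 8.

8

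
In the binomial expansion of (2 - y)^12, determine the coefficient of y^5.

-101376

The general term is C(12,j)·(2)^j·(-y)^(12-j); the y^5 term has j = 7.
C(12,7) = 792.
Coefficient = C(12,7) · 2^7 · (-1)^5 = 792 · 128 · (-1) = -101376.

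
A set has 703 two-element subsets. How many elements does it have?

n(n−1)/2 = 703 ⇒ n(n−1) = 1406. Since 38·37 = 1406, n = 38.

38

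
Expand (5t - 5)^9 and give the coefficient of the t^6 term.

-164062500

The general term is C(9,j)·(5t)^j·(-5)^(9-j); the t^6 term has j = 6.
C(9,6) = 84.
Coefficient = C(9,6) · 5^6 · (-5)^3 = 84 · 15625 · (-125) = -164062500.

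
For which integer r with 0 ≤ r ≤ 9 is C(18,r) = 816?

C(18,r) increases on 0 ≤ r ≤ 9. C(18,2) = 153 and C(18,3) = 816, so r = 3.

3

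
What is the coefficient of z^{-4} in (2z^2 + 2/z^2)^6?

960

General term: C(6,j)·(2z^2)^j·(2/z^2)^(6-j), with z-exponent 2j − 2(6−j) = 4j − 12.
Set 4j − 12 = -4: j = 2.
C(6,2) = 15; 2^2 = 4; 2^4 = 16.
Coefficient = 15 · 4 · 16 = 960.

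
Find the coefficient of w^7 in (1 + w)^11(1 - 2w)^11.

-2706

Coefficient of w^7 = Σ_{j} C(11,j)·1^j·C(11,7-j)·(-2)^(7-j) for j from 0 to 7.
= (-42240) + 325248 + (-813120) + 871200 + (-435600) + 101640 + (-10164) + 330 = -2706.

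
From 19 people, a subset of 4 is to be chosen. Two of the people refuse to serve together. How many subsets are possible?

All 4-subsets: C(19,4) = 3876. Those containing both fixed elements: C(17,2) = 136.
3876 − 136 = 3740.

3740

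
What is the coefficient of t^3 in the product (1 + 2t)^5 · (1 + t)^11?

Coefficient of t^3 = Σ_{j} C(5,j)·2^j·C(11,3-j)·1^(3-j) for j from 0 to 3.
= 165 + 550 + 440 + 80 = 1235.

1235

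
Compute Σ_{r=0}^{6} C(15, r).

9949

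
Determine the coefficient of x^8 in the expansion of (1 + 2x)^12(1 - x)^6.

7128

Coefficient of x^8 = Σ_{j} C(12,j)·2^j·C(6,8-j)·(-1)^(8-j) for j from 2 to 8.
= 264 + (-10560) + 118800 + (-506880) + 887040 + (-608256) + 126720 = 7128.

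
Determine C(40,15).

40225345056

C(40,15) = (40·39·38·37·36·35·34·33·32·31·30·29·28·27·26) / 15! = 52601652673686724608000 / 1307674368000 = 40225345056.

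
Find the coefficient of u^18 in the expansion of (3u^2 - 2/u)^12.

General term: C(12,j)·(3u^2)^j·(-2/u)^(12-j), with u-exponent 2j − 1(12−j) = 3j − 12.
Set 3j − 12 = 18: j = 10.
C(12,10) = 66; 3^10 = 59049; (-2)^2 = 4.
Coefficient = 66 · 59049 · 4 = 15588936.

15588936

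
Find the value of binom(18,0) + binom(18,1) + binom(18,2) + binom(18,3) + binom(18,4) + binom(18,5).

1 + 18 + 153 + 816 + 3060 + 8568 = 12616.

12616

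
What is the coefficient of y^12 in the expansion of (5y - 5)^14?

555419921875

The general term is C(14,j)·(5y)^j·(-5)^(14-j); the y^12 term has j = 12.
C(14,12) = 91.
Coefficient = C(14,12) · 5^12 · (-5)^2 = 91 · 244140625 · 25 = 555419921875.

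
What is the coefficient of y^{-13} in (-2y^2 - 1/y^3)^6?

General term: C(6,j)·(-2y^2)^j·(-1/y^3)^(6-j), with y-exponent 2j − 3(6−j) = 5j − 18.
Set 5j − 18 = -13: j = 1.
C(6,1) = 6; (-2)^1 = -2; (-1)^5 = -1.
Coefficient = 6 · (-2) · (-1) = 12.

12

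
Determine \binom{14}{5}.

2002

C(14,5) = (14·13·12·11·10) / 5! = 240240 / 120 = 2002.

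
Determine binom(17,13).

2380

C(17,13) = C(17,4) by symmetry.
C(17,4) = (17·16·15·14) / 4! = 57120 / 24 = 2380.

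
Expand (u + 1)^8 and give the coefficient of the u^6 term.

28

The general term is C(8,j)·(u)^j·(1)^(8-j); the u^6 term has j = 6.
C(8,6) = 28.
Coefficient = C(8,6) = 28.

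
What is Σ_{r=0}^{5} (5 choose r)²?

252

By Vandermonde's identity, Σ C(5,r)² = C(10,5) = 252.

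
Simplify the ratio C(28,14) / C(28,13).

C(n,k+1)/C(n,k) = (n−k)/(k+1) = (28−13)/(13+1) = 15/14.

15/14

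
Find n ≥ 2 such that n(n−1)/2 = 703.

n(n−1)/2 = 703 ⇒ n(n−1) = 1406. Since 38·37 = 1406, n = 38.

38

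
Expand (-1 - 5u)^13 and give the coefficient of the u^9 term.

The general term is C(13,j)·(-1)^j·(-5u)^(13-j); the u^9 term has j = 4.
C(13,4) = 715.
Coefficient = C(13,4) · (-5)^9 = 715 · (-1953125) = -1396484375.

-1396484375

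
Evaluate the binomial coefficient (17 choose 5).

C(17,5) = (17·16·15·14·13) / 5! = 742560 / 120 = 6188.

6188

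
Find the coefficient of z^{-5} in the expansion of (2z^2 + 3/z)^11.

General term: C(11,j)·(2z^2)^j·(3/z)^(11-j), with z-exponent 2j − 1(11−j) = 3j − 11.
Set 3j − 11 = -5: j = 2.
C(11,2) = 55; 2^2 = 4; 3^9 = 19683.
Coefficient = 55 · 4 · 19683 = 4330260.

4330260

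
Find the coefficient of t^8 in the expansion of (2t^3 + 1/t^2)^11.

General term: C(11,j)·(2t^3)^j·(1/t^2)^(11-j), with t-exponent 3j − 2(11−j) = 5j − 22.
Set 5j − 22 = 8: j = 6.
C(11,6) = 462; 2^6 = 64; 1^5 = 1.
Coefficient = 462 · 64 · 1 = 29568.

29568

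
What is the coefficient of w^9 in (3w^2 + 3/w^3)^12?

116917020

General term: C(12,j)·(3w^2)^j·(3/w^3)^(12-j), with w-exponent 2j − 3(12−j) = 5j − 36.
Set 5j − 36 = 9: j = 9.
C(12,9) = 220; 3^9 = 19683; 3^3 = 27.
Coefficient = 220 · 19683 · 27 = 116917020.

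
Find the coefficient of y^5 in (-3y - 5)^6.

The general term is C(6,j)·(-3y)^j·(-5)^(6-j); the y^5 term has j = 5.
C(6,5) = 6.
Coefficient = C(6,5) · (-3)^5 · (-5)^1 = 6 · (-243) · (-5) = 7290.

7290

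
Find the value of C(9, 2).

36

C(9,2) = (9·8) / 2! = 72 / 2 = 36.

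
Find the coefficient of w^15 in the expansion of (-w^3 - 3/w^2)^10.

3240

General term: C(10,j)·(-w^3)^j·(-3/w^2)^(10-j), with w-exponent 3j − 2(10−j) = 5j − 20.
Set 5j − 20 = 15: j = 7.
C(10,7) = 120; (-1)^7 = -1; (-3)^3 = -27.
Coefficient = 120 · (-1) · (-27) = 3240.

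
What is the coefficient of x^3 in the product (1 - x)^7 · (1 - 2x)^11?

-3357

Coefficient of x^3 = Σ_{j} C(7,j)·(-1)^j·C(11,3-j)·(-2)^(3-j) for j from 0 to 3.
= (-1320) + (-1540) + (-462) + (-35) = -3357.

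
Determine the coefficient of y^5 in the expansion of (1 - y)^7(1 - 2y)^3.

Coefficient of y^5 = Σ_{j} C(7,j)·(-1)^j·C(3,5-j)·(-2)^(5-j) for j from 2 to 5.
= (-168) + (-420) + (-210) + (-21) = -819.

-819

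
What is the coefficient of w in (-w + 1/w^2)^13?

-715

General term: C(13,j)·(-w)^j·(1/w^2)^(13-j), with w-exponent 1j − 2(13−j) = 3j − 26.
Set 3j − 26 = 1: j = 9.
C(13,9) = 715; (-1)^9 = -1; 1^4 = 1.
Coefficient = 715 · (-1) · 1 = -715.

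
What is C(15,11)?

C(15,11) = C(15,4) by symmetry.
C(15,4) = (15·14·13·12) / 4! = 32760 / 24 = 1365.

1365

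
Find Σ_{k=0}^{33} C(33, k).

8589934592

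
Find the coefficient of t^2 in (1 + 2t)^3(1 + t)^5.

Coefficient of t^2 = Σ_{j} C(3,j)·2^j·C(5,2-j)·1^(2-j) for j from 0 to 2.
= 10 + 30 + 12 = 52.

52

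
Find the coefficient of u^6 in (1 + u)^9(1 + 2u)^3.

3024

Coefficient of u^6 = Σ_{j} C(9,j)·1^j·C(3,6-j)·2^(6-j) for j from 3 to 6.
= 672 + 1512 + 756 + 84 = 3024.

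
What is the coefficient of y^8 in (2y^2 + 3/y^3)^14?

83026944

General term: C(14,j)·(2y^2)^j·(3/y^3)^(14-j), with y-exponent 2j − 3(14−j) = 5j − 42.
Set 5j − 42 = 8: j = 10.
C(14,10) = 1001; 2^10 = 1024; 3^4 = 81.
Coefficient = 1001 · 1024 · 81 = 83026944.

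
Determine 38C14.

C(38,14) = (38·37·36·35·34·33·32·31·30·29·28·27·26·25) / 14! = 842975203103953920000 / 87178291200 = 9669554100.

9669554100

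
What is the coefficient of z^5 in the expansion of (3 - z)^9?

-10206

The general term is C(9,j)·(3)^j·(-z)^(9-j); the z^5 term has j = 4.
C(9,4) = 126.
Coefficient = C(9,4) · 3^4 · (-1)^5 = 126 · 81 · (-1) = -10206.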